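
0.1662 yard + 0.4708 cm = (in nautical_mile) 8.46e-05. Check: 1 yard = 0.9144 m, so 0.1662 yard = 0.1662 * 0.9144 = 0.15197328 m. 1 cm = 0.01 m, so 0.4708 cm = 0.4708 * 0.01 = 0.004708 m. Sum: 0.15197328 + 0.004708 = 0.15668128 m. 1 nautical_mile = 1852 m, so 0.15668128 m = 0.15668128 / 1852 = 8.4601123e-05 nautical_mile ≈ 8.46e-05 nautical_mile (4 s.f.).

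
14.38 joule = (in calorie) 14.38 joule = 14.38 J. 1 calorie = 4.184 J, so 14.38 J = 14.38 / 4.184 = 3.4369025 calorie ≈ 3.437 calorie (4 s.f.). Final answer: 3.437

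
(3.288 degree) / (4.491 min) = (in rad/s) 0.000213. Check: 1 degree = 0.017453293 rad, so 3.288 degree = 3.288 * 0.017453293 = 0.057386426 rad. 1 min = 60 s, so 4.491 min = 4.491 * 60 = 269.46 s. Combine: 0.057386426 rad / 269.46 s = 0.00021296825 rad/s. Result: 0.00021296825 rad/s ≈ 0.000213 rad/s (4 s.f.).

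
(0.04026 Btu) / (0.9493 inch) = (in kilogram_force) 1 Btu = 1055.0559 J, so 0.04026 Btu = 0.04026 * 1055.0559 = 42.476549 J. 1 inch = 0.0254 m, so 0.9493 inch = 0.9493 * 0.0254 = 0.02411222 m. Combine: 42.476549 J / 0.02411222 m = 1761.6192 N. 1 kilogram_force = 9.80665 N, so 1761.6192 N = 1761.6192 / 9.80665 = 179.63516 kilogram_force ≈ 179.6 kilogram_force (4 s.f.). Final answer: 179.6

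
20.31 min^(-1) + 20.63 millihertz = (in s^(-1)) 1 min^(-1) = 0.016666667 Hz, so 20.31 min^(-1) = 20.31 * 0.016666667 = 0.3385 Hz. 1 millihertz = 0.001 Hz, so 20.63 millihertz = 20.63 * 0.001 = 0.02063 Hz. Sum: 0.3385 + 0.02063 = 0.35913 Hz. 0.35913 Hz = 0.35913 s^(-1) ≈ 0.3591 s^(-1) (4 s.f.). Final answer: 0.3591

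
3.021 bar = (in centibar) 302.1. Check: 1 bar = 100000 Pa, so 3.021 bar = 3.021 * 100000 = 302100 Pa. 1 centibar = 1000 Pa, so 302100 Pa = 302100 / 1000 = 302.1 centibar.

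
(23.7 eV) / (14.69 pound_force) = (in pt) 1.647e-16. Check: 1 eV = 1.6021766e-19 J, so 23.7 eV = 23.7 * 1.6021766e-19 = 3.7971586e-18 J. 1 pound_force = 4.4482216 N, so 14.69 pound_force = 14.69 * 4.4482216 = 65.344376 N. Combine: 3.7971586e-18 J / 65.344376 N = 5.8109953e-20 m. 1 pt = 0.00035277778 m, so 5.8109953e-20 m = 5.8109953e-20 / 0.00035277778 = 1.6472113e-16 pt ≈ 1.647e-16 pt (4 s.f.).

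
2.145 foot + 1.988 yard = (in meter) 2.472. Check: 1 foot = 0.3048 m, so 2.145 foot = 2.145 * 0.3048 = 0.653796 m. 1 yard = 0.9144 m, so 1.988 yard = 1.988 * 0.9144 = 1.8178272 m. Sum: 0.653796 + 1.8178272 = 2.4716232 m. 2.4716232 m = 2.4716232 meter ≈ 2.472 meter (4 s.f.).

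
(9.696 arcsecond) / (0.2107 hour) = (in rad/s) 6.197e-08. Check: 1 arcsecond = 4.8481368e-06 rad, so 9.696 arcsecond = 9.696 * 4.8481368e-06 = 4.7007535e-05 rad. 1 hour = 3600 s, so 0.2107 hour = 0.2107 * 3600 = 758.52 s. Combine: 4.7007535e-05 rad / 758.52 s = 6.1972703e-08 rad/s. Result: 6.1972703e-08 rad/s ≈ 6.197e-08 rad/s (4 s.f.).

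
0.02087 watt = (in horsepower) 0.02087 watt = 0.02087 W. 1 horsepower = 745.69987 W, so 0.02087 W = 0.02087 / 745.69987 = 2.7987131e-05 horsepower ≈ 2.799e-05 horsepower (4 s.f.). Final answer: 2.799e-05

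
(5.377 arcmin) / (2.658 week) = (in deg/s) 5.575e-08. Check: 1 arcmin = 0.00029088821 rad, so 5.377 arcmin = 5.377 * 0.00029088821 = 0.0015641059 rad. 1 week = 604800 s, so 2.658 week = 2.658 * 604800 = 1607558.4 s. Combine: 0.0015641059 rad / 1607558.4 s = 9.7296988e-10 rad/s. 1 deg/s = 0.017453293 rad/s, so 9.7296988e-10 rad/s = 9.7296988e-10 / 0.017453293 = 5.5747068e-08 deg/s ≈ 5.575e-08 deg/s (4 s.f.).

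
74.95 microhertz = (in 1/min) 1 microhertz = 1e-06 Hz, so 74.95 microhertz = 74.95 * 1e-06 = 7.495e-05 Hz. 1 1/min = 0.016666667 Hz, so 7.495e-05 Hz = 7.495e-05 / 0.016666667 = 0.004497 1/min. Final answer: 0.004497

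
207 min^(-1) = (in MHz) 1 min^(-1) = 0.016666667 Hz, so 207 min^(-1) = 207 * 0.016666667 = 3.45 Hz. 1 MHz = 1000000 Hz, so 3.45 Hz = 3.45 / 1000000 = 3.45e-06 MHz. Final answer: 3.45e-06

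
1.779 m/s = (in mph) 1 mph = 0.44704 m/s, so 1.779 m/s = 1.779 / 0.44704 = 3.9795097 mph ≈ 3.98 mph (4 s.f.). Final answer: 3.98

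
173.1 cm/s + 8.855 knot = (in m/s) 1 cm/s = 0.01 m/s, so 173.1 cm/s = 173.1 * 0.01 = 1.731 m/s. 1 knot = 0.51444444 m/s, so 8.855 knot = 8.855 * 0.51444444 = 4.5554056 m/s. Sum: 1.731 + 4.5554056 = 6.2864056 m/s. Result: 6.2864056 m/s ≈ 6.286 m/s (4 s.f.). Final answer: 6.286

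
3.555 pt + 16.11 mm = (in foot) 0.05697. Check: 1 pt = 0.00035277778 m, so 3.555 pt = 3.555 * 0.00035277778 = 0.001254125 m. 1 mm = 0.001 m, so 16.11 mm = 16.11 * 0.001 = 0.01611 m. Sum: 0.001254125 + 0.01611 = 0.017364125 m. 1 foot = 0.3048 m, so 0.017364125 m = 0.017364125 / 0.3048 = 0.056968914 foot ≈ 0.05697 foot (4 s.f.).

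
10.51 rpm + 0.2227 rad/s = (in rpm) 12.64. Check: 1 rpm = 0.10471976 rad/s, so 10.51 rpm = 10.51 * 0.10471976 = 1.1006046 rad/s. 0.2227 rad/s is already in rad/s. Sum: 1.1006046 + 0.2227 = 1.3233046 rad/s. 1 rpm = 0.10471976 rad/s, so 1.3233046 rad/s = 1.3233046 / 0.10471976 = 12.636628 rpm ≈ 12.64 rpm (4 s.f.).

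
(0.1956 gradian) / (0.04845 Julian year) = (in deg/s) 1.151e-07. Check: 1 gradian = 0.015707963 rad, so 0.1956 gradian = 0.1956 * 0.015707963 = 0.0030724776 rad. 1 Julian year = 31557600 s, so 0.04845 Julian year = 0.04845 * 31557600 = 1528965.7 s. Combine: 0.0030724776 rad / 1528965.7 s = 2.0095137e-09 rad/s. 1 deg/s = 0.017453293 rad/s, so 2.0095137e-09 rad/s = 2.0095137e-09 / 0.017453293 = 1.1513666e-07 deg/s ≈ 1.151e-07 deg/s (4 s.f.).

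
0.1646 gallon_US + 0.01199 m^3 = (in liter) 12.61. Check: 1 gallon_US = 0.0037854118 m^3, so 0.1646 gallon_US = 0.1646 * 0.0037854118 = 0.00062307878 m^3. 0.01199 m^3 is already in m^3. Sum: 0.00062307878 + 0.01199 = 0.012613079 m^3. 1 liter = 0.001 m^3, so 0.012613079 m^3 = 0.012613079 / 0.001 = 12.613079 liter ≈ 12.61 liter (4 s.f.).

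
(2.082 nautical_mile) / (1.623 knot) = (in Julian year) 1 nautical_mile = 1852 m, so 2.082 nautical_mile = 2.082 * 1852 = 3855.864 m. 1 knot = 0.51444444 m/s, so 1.623 knot = 1.623 * 0.51444444 = 0.83494333 m/s. Combine: 3855.864 m / 0.83494333 m/s = 4618.1146 s. 1 Julian year = 31557600 s, so 4618.1146 s = 4618.1146 / 31557600 = 0.00014633922 Julian year ≈ 0.0001463 Julian year (4 s.f.). Final answer: 0.0001463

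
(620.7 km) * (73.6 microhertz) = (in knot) 88.8. Check: 1 km = 1000 m, so 620.7 km = 620.7 * 1000 = 620700 m. 1 microhertz = 1e-06 Hz, so 73.6 microhertz = 73.6 * 1e-06 = 7.36e-05 Hz. Combine: 620700 m * 7.36e-05 Hz = 45.68352 m/s. 1 knot = 0.51444444 m/s, so 45.68352 m/s = 45.68352 / 0.51444444 = 88.801659 knot ≈ 88.8 knot (4 s.f.).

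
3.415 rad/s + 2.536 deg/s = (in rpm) 33.03. Check: 3.415 rad/s is already in rad/s. 1 deg/s = 0.017453293 rad/s, so 2.536 deg/s = 2.536 * 0.017453293 = 0.04426155 rad/s. Sum: 3.415 + 0.04426155 = 3.4592615 rad/s. 1 rpm = 0.10471976 rad/s, so 3.4592615 rad/s = 3.4592615 / 0.10471976 = 33.033515 rpm ≈ 33.03 rpm (4 s.f.).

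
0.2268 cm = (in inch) 0.08929. Check: 1 cm = 0.01 m, so 0.2268 cm = 0.2268 * 0.01 = 0.002268 m. 1 inch = 0.0254 m, so 0.002268 m = 0.002268 / 0.0254 = 0.089291339 inch ≈ 0.08929 inch (4 s.f.).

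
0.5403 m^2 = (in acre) 0.0001335. Check: 1 acre = 4046.8564 m^2, so 0.5403 m^2 = 0.5403 / 4046.8564 = 0.00013351104 acre ≈ 0.0001335 acre (4 s.f.).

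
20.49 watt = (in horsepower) 0.02748. Check: 20.49 watt = 20.49 W. 1 horsepower = 745.69987 W, so 20.49 W = 20.49 / 745.69987 = 0.027477543 horsepower ≈ 0.02748 horsepower (4 s.f.).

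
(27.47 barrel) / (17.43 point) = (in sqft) 7645. Check: 1 barrel = 0.15898729 m^3, so 27.47 barrel = 27.47 * 0.15898729 = 4.367381 m^3. 1 point = 0.00035277778 m, so 17.43 point = 17.43 * 0.00035277778 = 0.0061489167 m. Combine: 4.367381 m^3 / 0.0061489167 m = 710.26837 m^2. 1 sqft = 0.09290304 m^2, so 710.26837 m^2 = 710.26837 / 0.09290304 = 7645.2651 sqft ≈ 7645 sqft (4 s.f.).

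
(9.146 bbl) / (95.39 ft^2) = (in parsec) 5.318e-18. Check: 1 bbl = 0.15898729 m^3, so 9.146 bbl = 9.146 * 0.15898729 = 1.4540978 m^3. 1 ft^2 = 0.09290304 m^2, so 95.39 ft^2 = 95.39 * 0.09290304 = 8.862021 m^2. Combine: 1.4540978 m^3 / 8.862021 m^2 = 0.16408196 m. 1 parsec = 3.0856776e+16 m, so 0.16408196 m = 0.16408196 / 3.0856776e+16 = 5.3175343e-18 parsec ≈ 5.318e-18 parsec (4 s.f.).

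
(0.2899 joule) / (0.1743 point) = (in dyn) 0.2899 joule = 0.2899 J. 1 point = 0.00035277778 m, so 0.1743 point = 0.1743 * 0.00035277778 = 6.1489167e-05 m. Combine: 0.2899 J / 6.1489167e-05 m = 4714.6516 N. 1 dyn = 1e-05 N, so 4714.6516 N = 4714.6516 / 1e-05 = 4.7146516e+08 dyn ≈ 4.715e+08 dyn (4 s.f.). Final answer: 4.715e+08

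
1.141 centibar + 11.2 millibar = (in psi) 0.3279. Check: 1 centibar = 1000 Pa, so 1.141 centibar = 1.141 * 1000 = 1141 Pa. 1 millibar = 100 Pa, so 11.2 millibar = 11.2 * 100 = 1120 Pa. Sum: 1141 + 1120 = 2261 Pa. 1 psi = 6894.7573 Pa, so 2261 Pa = 2261 / 6894.7573 = 0.32793033 psi ≈ 0.3279 psi (4 s.f.).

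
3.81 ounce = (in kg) 1 ounce = 0.028349523 kg, so 3.81 ounce = 3.81 * 0.028349523 = 0.10801168 kg. Result: 0.10801168 kg ≈ 0.108 kg (4 s.f.). Final answer: 0.108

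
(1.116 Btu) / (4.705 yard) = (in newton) 1 Btu = 1055.0559 J, so 1.116 Btu = 1.116 * 1055.0559 = 1177.4423 J. 1 yard = 0.9144 m, so 4.705 yard = 4.705 * 0.9144 = 4.302252 m. Combine: 1177.4423 J / 4.302252 m = 273.68047 N. 273.68047 N = 273.68047 newton ≈ 273.7 newton (4 s.f.). Final answer: 273.7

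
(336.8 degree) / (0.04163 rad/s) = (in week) 0.0002335. Check: 1 degree = 0.017453293 rad, so 336.8 degree = 336.8 * 0.017453293 = 5.8782689 rad. 0.04163 rad/s is already in rad/s. Combine: 5.8782689 rad / 0.04163 rad/s = 141.20271 s. 1 week = 604800 s, so 141.20271 s = 141.20271 / 604800 = 0.00023347009 week ≈ 0.0002335 week (4 s.f.).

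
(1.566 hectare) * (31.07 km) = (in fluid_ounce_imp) 1.712e+13. Check: 1 hectare = 10000 m^2, so 1.566 hectare = 1.566 * 10000 = 15660 m^2. 1 km = 1000 m, so 31.07 km = 31.07 * 1000 = 31070 m. Combine: 15660 m^2 * 31070 m = 4.865562e+08 m^3. 1 fluid_ounce_imp = 2.8413063e-05 m^3, so 4.865562e+08 m^3 = 4.865562e+08 / 2.8413063e-05 = 1.7124384e+13 fluid_ounce_imp ≈ 1.712e+13 fluid_ounce_imp (4 s.f.).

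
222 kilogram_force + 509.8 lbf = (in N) 4445. Check: 1 kilogram_force = 9.80665 N, so 222 kilogram_force = 222 * 9.80665 = 2177.0763 N. 1 lbf = 4.4482216 N, so 509.8 lbf = 509.8 * 4.4482216 = 2267.7034 N. Sum: 2177.0763 + 2267.7034 = 4444.7797 N. Result: 4444.7797 N ≈ 4445 N (4 s.f.).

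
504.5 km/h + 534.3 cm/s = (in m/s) 145.5. Check: 1 km/h = 0.27777778 m/s, so 504.5 km/h = 504.5 * 0.27777778 = 140.13889 m/s. 1 cm/s = 0.01 m/s, so 534.3 cm/s = 534.3 * 0.01 = 5.343 m/s. Sum: 140.13889 + 5.343 = 145.48189 m/s. Result: 145.48189 m/s ≈ 145.5 m/s (4 s.f.).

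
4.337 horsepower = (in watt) 3234. Check: 1 horsepower = 745.69987 W, so 4.337 horsepower = 4.337 * 745.69987 = 3234.1003 W. 3234.1003 W = 3234.1003 watt ≈ 3234 watt (4 s.f.).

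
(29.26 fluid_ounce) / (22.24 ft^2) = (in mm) 1 fluid_ounce = 2.957353e-05 m^3, so 29.26 fluid_ounce = 29.26 * 2.957353e-05 = 0.00086532147 m^3. 1 ft^2 = 0.09290304 m^2, so 22.24 ft^2 = 22.24 * 0.09290304 = 2.0661636 m^2. Combine: 0.00086532147 m^3 / 2.0661636 m^2 = 0.00041880588 m. 1 mm = 0.001 m, so 0.00041880588 m = 0.00041880588 / 0.001 = 0.41880588 mm ≈ 0.4188 mm (4 s.f.). Final answer: 0.4188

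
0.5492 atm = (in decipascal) 1 atm = 101325 Pa, so 0.5492 atm = 0.5492 * 101325 = 55647.69 Pa. 1 decipascal = 0.1 Pa, so 55647.69 Pa = 55647.69 / 0.1 = 556476.9 decipascal ≈ 5.565e+05 decipascal (4 s.f.). Final answer: 5.565e+05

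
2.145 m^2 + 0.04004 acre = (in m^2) 2.145 m^2 is already in m^2. 1 acre = 4046.8564 m^2, so 0.04004 acre = 0.04004 * 4046.8564 = 162.03613 m^2. Sum: 2.145 + 162.03613 = 164.18113 m^2. Result: 164.18113 m^2 ≈ 164.2 m^2 (4 s.f.). Final answer: 164.2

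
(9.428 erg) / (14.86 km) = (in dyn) 6.345e-06. Check: 1 erg = 1e-07 J, so 9.428 erg = 9.428 * 1e-07 = 9.428e-07 J. 1 km = 1000 m, so 14.86 km = 14.86 * 1000 = 14860 m. Combine: 9.428e-07 J / 14860 m = 6.3445491e-11 N. 1 dyn = 1e-05 N, so 6.3445491e-11 N = 6.3445491e-11 / 1e-05 = 6.3445491e-06 dyn ≈ 6.345e-06 dyn (4 s.f.).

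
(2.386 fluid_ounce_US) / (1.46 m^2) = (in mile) 3.003e-08. Check: 1 fluid_ounce_US = 2.957353e-05 m^3, so 2.386 fluid_ounce_US = 2.386 * 2.957353e-05 = 7.0562442e-05 m^3. 1.46 m^2 is already in m^2. Combine: 7.0562442e-05 m^3 / 1.46 m^2 = 4.8330439e-05 m. 1 mile = 1609.344 m, so 4.8330439e-05 m = 4.8330439e-05 / 1609.344 = 3.0031143e-08 mile ≈ 3.003e-08 mile (4 s.f.).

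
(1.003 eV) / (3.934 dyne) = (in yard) 4.467e-15. Check: 1 eV = 1.6021766e-19 J, so 1.003 eV = 1.003 * 1.6021766e-19 = 1.6069832e-19 J. 1 dyne = 1e-05 N, so 3.934 dyne = 3.934 * 1e-05 = 3.934e-05 N. Combine: 1.6069832e-19 J / 3.934e-05 N = 4.0848581e-15 m. 1 yard = 0.9144 m, so 4.0848581e-15 m = 4.0848581e-15 / 0.9144 = 4.4672551e-15 yard ≈ 4.467e-15 yard (4 s.f.).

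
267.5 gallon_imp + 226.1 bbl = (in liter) 1 gallon_imp = 0.00454609 m^3, so 267.5 gallon_imp = 267.5 * 0.00454609 = 1.2160791 m^3. 1 bbl = 0.15898729 m^3, so 226.1 bbl = 226.1 * 0.15898729 = 35.947027 m^3. Sum: 1.2160791 + 35.947027 = 37.163106 m^3. 1 liter = 0.001 m^3, so 37.163106 m^3 = 37.163106 / 0.001 = 37163.106 liter ≈ 3.716e+04 liter (4 s.f.). Final answer: 3.716e+04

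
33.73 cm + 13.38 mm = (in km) 0.0003507. Check: 1 cm = 0.01 m, so 33.73 cm = 33.73 * 0.01 = 0.3373 m. 1 mm = 0.001 m, so 13.38 mm = 13.38 * 0.001 = 0.01338 m. Sum: 0.3373 + 0.01338 = 0.35068 m. 1 km = 1000 m, so 0.35068 m = 0.35068 / 1000 = 0.00035068 km ≈ 0.0003507 km (4 s.f.).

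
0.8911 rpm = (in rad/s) 0.09332. Check: 1 rpm = 0.10471976 rad/s, so 0.8911 rpm = 0.8911 * 0.10471976 = 0.093315774 rad/s. Result: 0.093315774 rad/s ≈ 0.09332 rad/s (4 s.f.).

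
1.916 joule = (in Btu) 1.916 joule = 1.916 J. 1 Btu = 1055.0559 J, so 1.916 J = 1.916 / 1055.0559 = 0.0018160176 Btu ≈ 0.001816 Btu (4 s.f.). Final answer: 0.001816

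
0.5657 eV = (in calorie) 1 eV = 1.6021766e-19 J, so 0.5657 eV = 0.5657 * 1.6021766e-19 = 9.0635132e-20 J. 1 calorie = 4.184 J, so 9.0635132e-20 J = 9.0635132e-20 / 4.184 = 2.1662316e-20 calorie ≈ 2.166e-20 calorie (4 s.f.). Final answer: 2.166e-20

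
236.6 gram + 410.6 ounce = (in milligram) 1.188e+07. Check: 1 gram = 0.001 kg, so 236.6 gram = 236.6 * 0.001 = 0.2366 kg. 1 ounce = 0.028349523 kg, so 410.6 ounce = 410.6 * 0.028349523 = 11.640314 kg. Sum: 0.2366 + 11.640314 = 11.876914 kg. 1 milligram = 1e-06 kg, so 11.876914 kg = 11.876914 / 1e-06 = 11876914 milligram ≈ 1.188e+07 milligram (4 s.f.).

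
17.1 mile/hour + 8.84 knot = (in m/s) 1 mile/hour = 0.44704 m/s, so 17.1 mile/hour = 17.1 * 0.44704 = 7.644384 m/s. 1 knot = 0.51444444 m/s, so 8.84 knot = 8.84 * 0.51444444 = 4.5476889 m/s. Sum: 7.644384 + 4.5476889 = 12.192073 m/s. Result: 12.192073 m/s ≈ 12.19 m/s (4 s.f.). Final answer: 12.19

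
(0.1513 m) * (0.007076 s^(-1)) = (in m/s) 0.001071. Check: 0.1513 m is already in m. 0.007076 s^(-1) = 0.007076 Hz. Combine: 0.1513 m * 0.007076 Hz = 0.0010705988 m/s. Result: 0.0010705988 m/s ≈ 0.001071 m/s (4 s.f.).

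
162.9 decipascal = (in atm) 0.0001608. Check: 1 decipascal = 0.1 Pa, so 162.9 decipascal = 162.9 * 0.1 = 16.29 Pa. 1 atm = 101325 Pa, so 16.29 Pa = 16.29 / 101325 = 0.0001607698 atm ≈ 0.0001608 atm (4 s.f.).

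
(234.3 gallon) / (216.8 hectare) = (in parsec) 1.326e-23. Check: 1 gallon = 0.0037854118 m^3, so 234.3 gallon = 234.3 * 0.0037854118 = 0.88692198 m^3. 1 hectare = 10000 m^2, so 216.8 hectare = 216.8 * 10000 = 2168000 m^2. Combine: 0.88692198 m^3 / 2168000 m^2 = 4.0909685e-07 m. 1 parsec = 3.0856776e+16 m, so 4.0909685e-07 m = 4.0909685e-07 / 3.0856776e+16 = 1.3257926e-23 parsec ≈ 1.326e-23 parsec (4 s.f.).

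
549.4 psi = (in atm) 1 psi = 6894.7573 Pa, so 549.4 psi = 549.4 * 6894.7573 = 3787979.7 Pa. 1 atm = 101325 Pa, so 3787979.7 Pa = 3787979.7 / 101325 = 37.384453 atm ≈ 37.38 atm (4 s.f.). Final answer: 37.38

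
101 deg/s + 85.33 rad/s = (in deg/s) 1 deg/s = 0.017453293 rad/s, so 101 deg/s = 101 * 0.017453293 = 1.7627825 rad/s. 85.33 rad/s is already in rad/s. Sum: 1.7627825 + 85.33 = 87.092783 rad/s. 1 deg/s = 0.017453293 rad/s, so 87.092783 rad/s = 87.092783 / 0.017453293 = 4990.0489 deg/s ≈ 4990 deg/s (4 s.f.). Final answer: 4990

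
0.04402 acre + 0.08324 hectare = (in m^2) 1 acre = 4046.8564 m^2, so 0.04402 acre = 0.04402 * 4046.8564 = 178.14262 m^2. 1 hectare = 10000 m^2, so 0.08324 hectare = 0.08324 * 10000 = 832.4 m^2. Sum: 178.14262 + 832.4 = 1010.5426 m^2. Result: 1010.5426 m^2 ≈ 1011 m^2 (4 s.f.). Final answer: 1011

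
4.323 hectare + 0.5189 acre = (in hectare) 1 hectare = 10000 m^2, so 4.323 hectare = 4.323 * 10000 = 43230 m^2. 1 acre = 4046.8564 m^2, so 0.5189 acre = 0.5189 * 4046.8564 = 2099.9138 m^2. Sum: 43230 + 2099.9138 = 45329.914 m^2. 1 hectare = 10000 m^2, so 45329.914 m^2 = 45329.914 / 10000 = 4.5329914 hectare ≈ 4.533 hectare (4 s.f.). Final answer: 4.533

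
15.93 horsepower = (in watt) 1 horsepower = 745.69987 W, so 15.93 horsepower = 15.93 * 745.69987 = 11878.999 W. 11878.999 W = 11878.999 watt ≈ 1.188e+04 watt (4 s.f.). Final answer: 1.188e+04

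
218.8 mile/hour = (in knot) 1 mile/hour = 0.44704 m/s, so 218.8 mile/hour = 218.8 * 0.44704 = 97.812352 m/s. 1 knot = 0.51444444 m/s, so 97.812352 m/s = 97.812352 / 0.51444444 = 190.132 knot ≈ 190.1 knot (4 s.f.). Final answer: 190.1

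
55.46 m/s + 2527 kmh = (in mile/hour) 55.46 m/s is already in m/s. 1 kmh = 0.27777778 m/s, so 2527 kmh = 2527 * 0.27777778 = 701.94444 m/s. Sum: 55.46 + 701.94444 = 757.40444 m/s. 1 mile/hour = 0.44704 m/s, so 757.40444 m/s = 757.40444 / 0.44704 = 1694.2655 mile/hour ≈ 1694 mile/hour (4 s.f.). Final answer: 1694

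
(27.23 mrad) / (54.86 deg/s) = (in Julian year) 1 mrad = 0.001 rad, so 27.23 mrad = 27.23 * 0.001 = 0.02723 rad. 1 deg/s = 0.017453293 rad/s, so 54.86 deg/s = 54.86 * 0.017453293 = 0.95748763 rad/s. Combine: 0.02723 rad / 0.95748763 rad/s = 0.02843901 s. 1 Julian year = 31557600 s, so 0.02843901 s = 0.02843901 / 31557600 = 9.0117784e-10 Julian year ≈ 9.012e-10 Julian year (4 s.f.). Final answer: 9.012e-10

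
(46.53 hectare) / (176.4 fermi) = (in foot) 8.654e+18. Check: 1 hectare = 10000 m^2, so 46.53 hectare = 46.53 * 10000 = 465300 m^2. 1 fermi = 1e-15 m, so 176.4 fermi = 176.4 * 1e-15 = 1.764e-13 m. Combine: 465300 m^2 / 1.764e-13 m = 2.6377551e+18 m. 1 foot = 0.3048 m, so 2.6377551e+18 m = 2.6377551e+18 / 0.3048 = 8.6540522e+18 foot ≈ 8.654e+18 foot (4 s.f.).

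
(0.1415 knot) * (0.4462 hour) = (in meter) 1 knot = 0.51444444 m/s, so 0.1415 knot = 0.1415 * 0.51444444 = 0.072793889 m/s. 1 hour = 3600 s, so 0.4462 hour = 0.4462 * 3600 = 1606.32 s. Combine: 0.072793889 m/s * 1606.32 s = 116.93028 m. 116.93028 m = 116.93028 meter ≈ 116.9 meter (4 s.f.). Final answer: 116.9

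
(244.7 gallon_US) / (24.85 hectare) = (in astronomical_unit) 2.492e-17. Check: 1 gallon_US = 0.0037854118 m^3, so 244.7 gallon_US = 244.7 * 0.0037854118 = 0.92629026 m^3. 1 hectare = 10000 m^2, so 24.85 hectare = 24.85 * 10000 = 248500 m^2. Combine: 0.92629026 m^3 / 248500 m^2 = 3.7275262e-06 m. 1 astronomical_unit = 1.4959787e+11 m, so 3.7275262e-06 m = 3.7275262e-06 / 1.4959787e+11 = 2.4916974e-17 astronomical_unit ≈ 2.492e-17 astronomical_unit (4 s.f.).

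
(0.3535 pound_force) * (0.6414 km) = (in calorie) 241.1. Check: 1 pound_force = 4.4482216 N, so 0.3535 pound_force = 0.3535 * 4.4482216 = 1.5724463 N. 1 km = 1000 m, so 0.6414 km = 0.6414 * 1000 = 641.4 m. Combine: 1.5724463 N * 641.4 m = 1008.5671 J. 1 calorie = 4.184 J, so 1008.5671 J = 1008.5671 / 4.184 = 241.05332 calorie ≈ 241.1 calorie (4 s.f.).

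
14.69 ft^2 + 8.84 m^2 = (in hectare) 1 ft^2 = 0.09290304 m^2, so 14.69 ft^2 = 14.69 * 0.09290304 = 1.3647457 m^2. 8.84 m^2 is already in m^2. Sum: 1.3647457 + 8.84 = 10.204746 m^2. 1 hectare = 10000 m^2, so 10.204746 m^2 = 10.204746 / 10000 = 0.0010204746 hectare ≈ 0.00102 hectare (4 s.f.). Final answer: 0.00102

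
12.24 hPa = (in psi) 1 hPa = 100 Pa, so 12.24 hPa = 12.24 * 100 = 1224 Pa. 1 psi = 6894.7573 Pa, so 1224 Pa = 1224 / 6894.7573 = 0.17752619 psi ≈ 0.1775 psi (4 s.f.). Final answer: 0.1775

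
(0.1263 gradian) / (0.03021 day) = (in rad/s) 1 gradian = 0.015707963 rad, so 0.1263 gradian = 0.1263 * 0.015707963 = 0.0019839158 rad. 1 day = 86400 s, so 0.03021 day = 0.03021 * 86400 = 2610.144 s. Combine: 0.0019839158 rad / 2610.144 s = 7.6007905e-07 rad/s. Result: 7.6007905e-07 rad/s ≈ 7.601e-07 rad/s (4 s.f.). Final answer: 7.601e-07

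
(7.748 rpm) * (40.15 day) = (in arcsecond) 5.806e+11. Check: 1 rpm = 0.10471976 rad/s, so 7.748 rpm = 7.748 * 0.10471976 = 0.81136866 rad/s. 1 day = 86400 s, so 40.15 day = 40.15 * 86400 = 3468960 s. Combine: 0.81136866 rad/s * 3468960 s = 2814605.4 rad. 1 arcsecond = 4.8481368e-06 rad, so 2814605.4 rad = 2814605.4 / 4.8481368e-06 = 5.8055404e+11 arcsecond ≈ 5.806e+11 arcsecond (4 s.f.).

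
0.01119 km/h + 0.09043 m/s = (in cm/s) 9.354. Check: 1 km/h = 0.27777778 m/s, so 0.01119 km/h = 0.01119 * 0.27777778 = 0.0031083333 m/s. 0.09043 m/s is already in m/s. Sum: 0.0031083333 + 0.09043 = 0.093538333 m/s. 1 cm/s = 0.01 m/s, so 0.093538333 m/s = 0.093538333 / 0.01 = 9.3538333 cm/s ≈ 9.354 cm/s (4 s.f.).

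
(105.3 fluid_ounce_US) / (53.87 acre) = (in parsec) 4.629e-25. Check: 1 fluid_ounce_US = 2.957353e-05 m^3, so 105.3 fluid_ounce_US = 105.3 * 2.957353e-05 = 0.0031140927 m^3. 1 acre = 4046.8564 m^2, so 53.87 acre = 53.87 * 4046.8564 = 218004.16 m^2. Combine: 0.0031140927 m^3 / 218004.16 m^2 = 1.4284556e-08 m. 1 parsec = 3.0856776e+16 m, so 1.4284556e-08 m = 1.4284556e-08 / 3.0856776e+16 = 4.6293095e-25 parsec ≈ 4.629e-25 parsec (4 s.f.).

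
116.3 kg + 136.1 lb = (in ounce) 116.3 kg is already in kg. 1 lb = 0.45359237 kg, so 136.1 lb = 136.1 * 0.45359237 = 61.733922 kg. Sum: 116.3 + 61.733922 = 178.03392 kg. 1 ounce = 0.028349523 kg, so 178.03392 kg = 178.03392 / 0.028349523 = 6279.9618 ounce ≈ 6280 ounce (4 s.f.). Final answer: 6280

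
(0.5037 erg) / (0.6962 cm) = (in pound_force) 1 erg = 1e-07 J, so 0.5037 erg = 0.5037 * 1e-07 = 5.037e-08 J. 1 cm = 0.01 m, so 0.6962 cm = 0.6962 * 0.01 = 0.006962 m. Combine: 5.037e-08 J / 0.006962 m = 7.2349899e-06 N. 1 pound_force = 4.4482216 N, so 7.2349899e-06 N = 7.2349899e-06 / 4.4482216 = 1.6264904e-06 pound_force ≈ 1.626e-06 pound_force (4 s.f.). Final answer: 1.626e-06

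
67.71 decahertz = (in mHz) 1 decahertz = 10 Hz, so 67.71 decahertz = 67.71 * 10 = 677.1 Hz. 1 mHz = 0.001 Hz, so 677.1 Hz = 677.1 / 0.001 = 677100 mHz ≈ 6.771e+05 mHz (4 s.f.). Final answer: 6.771e+05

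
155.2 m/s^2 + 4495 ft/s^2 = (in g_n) 155.2 m/s^2 is already in m/s^2. 1 ft/s^2 = 0.3048 m/s^2, so 4495 ft/s^2 = 4495 * 0.3048 = 1370.076 m/s^2. Sum: 155.2 + 1370.076 = 1525.276 m/s^2. 1 g_n = 9.80665 m/s^2, so 1525.276 m/s^2 = 1525.276 / 9.80665 = 155.53487 g_n ≈ 155.5 g_n (4 s.f.). Final answer: 155.5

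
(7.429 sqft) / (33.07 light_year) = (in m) 1 sqft = 0.09290304 m^2, so 7.429 sqft = 7.429 * 0.09290304 = 0.69017668 m^2. 1 light_year = 9.4607305e+15 m, so 33.07 light_year = 33.07 * 9.4607305e+15 = 3.1286636e+17 m. Combine: 0.69017668 m^2 / 3.1286636e+17 m = 2.2059792e-18 m. Result: 2.2059792e-18 m ≈ 2.206e-18 m (4 s.f.). Final answer: 2.206e-18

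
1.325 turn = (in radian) 1 turn = 6.2831853 rad, so 1.325 turn = 1.325 * 6.2831853 = 8.3252205 rad. 8.3252205 rad = 8.3252205 radian ≈ 8.325 radian (4 s.f.). Final answer: 8.325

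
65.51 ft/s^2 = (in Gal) 1 ft/s^2 = 0.3048 m/s^2, so 65.51 ft/s^2 = 65.51 * 0.3048 = 19.967448 m/s^2. 1 Gal = 0.01 m/s^2, so 19.967448 m/s^2 = 19.967448 / 0.01 = 1996.7448 Gal ≈ 1997 Gal (4 s.f.). Final answer: 1997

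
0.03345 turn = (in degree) 1 turn = 6.2831853 rad, so 0.03345 turn = 0.03345 * 6.2831853 = 0.21017255 rad. 1 degree = 0.017453293 rad, so 0.21017255 rad = 0.21017255 / 0.017453293 = 12.042 degree ≈ 12.04 degree (4 s.f.). Final answer: 12.04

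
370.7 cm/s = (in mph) 1 cm/s = 0.01 m/s, so 370.7 cm/s = 370.7 * 0.01 = 3.707 m/s. 1 mph = 0.44704 m/s, so 3.707 m/s = 3.707 / 0.44704 = 8.2923228 mph ≈ 8.292 mph (4 s.f.). Final answer: 8.292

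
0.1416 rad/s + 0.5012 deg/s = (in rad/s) 0.1503. Check: 0.1416 rad/s is already in rad/s. 1 deg/s = 0.017453293 rad/s, so 0.5012 deg/s = 0.5012 * 0.017453293 = 0.0087475902 rad/s. Sum: 0.1416 + 0.0087475902 = 0.15034759 rad/s. Result: 0.15034759 rad/s ≈ 0.1503 rad/s (4 s.f.).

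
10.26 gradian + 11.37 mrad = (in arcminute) 1 gradian = 0.015707963 rad, so 10.26 gradian = 10.26 * 0.015707963 = 0.1611637 rad. 1 mrad = 0.001 rad, so 11.37 mrad = 11.37 * 0.001 = 0.01137 rad. Sum: 0.1611637 + 0.01137 = 0.1725337 rad. 1 arcminute = 0.00029088821 rad, so 0.1725337 rad = 0.1725337 / 0.00029088821 = 593.12718 arcminute ≈ 593.1 arcminute (4 s.f.). Final answer: 593.1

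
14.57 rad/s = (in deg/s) 1 deg/s = 0.017453293 rad/s, so 14.57 rad/s = 14.57 / 0.017453293 = 834.79951 deg/s ≈ 834.8 deg/s (4 s.f.). Final answer: 834.8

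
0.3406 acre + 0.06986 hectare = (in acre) 0.5132. Check: 1 acre = 4046.8564 m^2, so 0.3406 acre = 0.3406 * 4046.8564 = 1378.3593 m^2. 1 hectare = 10000 m^2, so 0.06986 hectare = 0.06986 * 10000 = 698.6 m^2. Sum: 1378.3593 + 698.6 = 2076.9593 m^2. 1 acre = 4046.8564 m^2, so 2076.9593 m^2 = 2076.9593 / 4046.8564 = 0.51322782 acre ≈ 0.5132 acre (4 s.f.).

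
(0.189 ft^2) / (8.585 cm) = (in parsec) 6.628e-18. Check: 1 ft^2 = 0.09290304 m^2, so 0.189 ft^2 = 0.189 * 0.09290304 = 0.017558675 m^2. 1 cm = 0.01 m, so 8.585 cm = 8.585 * 0.01 = 0.08585 m. Combine: 0.017558675 m^2 / 0.08585 m = 0.20452737 m. 1 parsec = 3.0856776e+16 m, so 0.20452737 m = 0.20452737 / 3.0856776e+16 = 6.6282806e-18 parsec ≈ 6.628e-18 parsec (4 s.f.).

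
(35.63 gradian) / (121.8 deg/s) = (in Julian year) 1 gradian = 0.015707963 rad, so 35.63 gradian = 35.63 * 0.015707963 = 0.55967473 rad. 1 deg/s = 0.017453293 rad/s, so 121.8 deg/s = 121.8 * 0.017453293 = 2.125811 rad/s. Combine: 0.55967473 rad / 2.125811 rad/s = 0.26327586 s. 1 Julian year = 31557600 s, so 0.26327586 s = 0.26327586 / 31557600 = 8.3427086e-09 Julian year ≈ 8.343e-09 Julian year (4 s.f.). Final answer: 8.343e-09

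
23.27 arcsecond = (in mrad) 0.1128. Check: 1 arcsecond = 4.8481368e-06 rad, so 23.27 arcsecond = 23.27 * 4.8481368e-06 = 0.00011281614 rad. 1 mrad = 0.001 rad, so 0.00011281614 rad = 0.00011281614 / 0.001 = 0.11281614 mrad ≈ 0.1128 mrad (4 s.f.).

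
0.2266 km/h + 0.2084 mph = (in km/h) 0.562. Check: 1 km/h = 0.27777778 m/s, so 0.2266 km/h = 0.2266 * 0.27777778 = 0.062944444 m/s. 1 mph = 0.44704 m/s, so 0.2084 mph = 0.2084 * 0.44704 = 0.093163136 m/s. Sum: 0.062944444 + 0.093163136 = 0.15610758 m/s. 1 km/h = 0.27777778 m/s, so 0.15610758 m/s = 0.15610758 / 0.27777778 = 0.56198729 km/h ≈ 0.562 km/h (4 s.f.).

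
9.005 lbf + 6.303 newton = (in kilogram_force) 4.727. Check: 1 lbf = 4.4482216 N, so 9.005 lbf = 9.005 * 4.4482216 = 40.056236 N. 6.303 newton = 6.303 N. Sum: 40.056236 + 6.303 = 46.359236 N. 1 kilogram_force = 9.80665 N, so 46.359236 N = 46.359236 / 9.80665 = 4.7273264 kilogram_force ≈ 4.727 kilogram_force (4 s.f.).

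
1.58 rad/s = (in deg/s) 90.53. Check: 1 deg/s = 0.017453293 rad/s, so 1.58 rad/s = 1.58 / 0.017453293 = 90.527332 deg/s ≈ 90.53 deg/s (4 s.f.).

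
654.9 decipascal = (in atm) 0.0006463. Check: 1 decipascal = 0.1 Pa, so 654.9 decipascal = 654.9 * 0.1 = 65.49 Pa. 1 atm = 101325 Pa, so 65.49 Pa = 65.49 / 101325 = 0.00064633605 atm ≈ 0.0006463 atm (4 s.f.).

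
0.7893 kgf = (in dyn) 1 kgf = 9.80665 N, so 0.7893 kgf = 0.7893 * 9.80665 = 7.7403888 N. 1 dyn = 1e-05 N, so 7.7403888 N = 7.7403888 / 1e-05 = 774038.88 dyn ≈ 7.74e+05 dyn (4 s.f.). Final answer: 7.74e+05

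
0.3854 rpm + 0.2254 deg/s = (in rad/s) 1 rpm = 0.10471976 rad/s, so 0.3854 rpm = 0.3854 * 0.10471976 = 0.040358994 rad/s. 1 deg/s = 0.017453293 rad/s, so 0.2254 deg/s = 0.2254 * 0.017453293 = 0.0039339721 rad/s. Sum: 0.040358994 + 0.0039339721 = 0.044292966 rad/s. Result: 0.044292966 rad/s ≈ 0.04429 rad/s (4 s.f.). Final answer: 0.04429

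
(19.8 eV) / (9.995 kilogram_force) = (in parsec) 1.049e-36. Check: 1 eV = 1.6021766e-19 J, so 19.8 eV = 19.8 * 1.6021766e-19 = 3.1723097e-18 J. 1 kilogram_force = 9.80665 N, so 9.995 kilogram_force = 9.995 * 9.80665 = 98.017467 N. Combine: 3.1723097e-18 J / 98.017467 N = 3.2364739e-20 m. 1 parsec = 3.0856776e+16 m, so 3.2364739e-20 m = 3.2364739e-20 / 3.0856776e+16 = 1.0488698e-36 parsec ≈ 1.049e-36 parsec (4 s.f.).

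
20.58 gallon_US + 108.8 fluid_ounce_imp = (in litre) 1 gallon_US = 0.0037854118 m^3, so 20.58 gallon_US = 20.58 * 0.0037854118 = 0.077903775 m^3. 1 fluid_ounce_imp = 2.8413063e-05 m^3, so 108.8 fluid_ounce_imp = 108.8 * 2.8413063e-05 = 0.0030913412 m^3. Sum: 0.077903775 + 0.0030913412 = 0.080995116 m^3. 1 litre = 0.001 m^3, so 0.080995116 m^3 = 0.080995116 / 0.001 = 80.995116 litre ≈ 81 litre (4 s.f.). Final answer: 81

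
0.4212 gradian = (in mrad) 1 gradian = 0.015707963 rad, so 0.4212 gradian = 0.4212 * 0.015707963 = 0.0066161941 rad. 1 mrad = 0.001 rad, so 0.0066161941 rad = 0.0066161941 / 0.001 = 6.6161941 mrad ≈ 6.616 mrad (4 s.f.). Final answer: 6.616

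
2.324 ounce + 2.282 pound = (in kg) 1.101. Check: 1 ounce = 0.028349523 kg, so 2.324 ounce = 2.324 * 0.028349523 = 0.065884292 kg. 1 pound = 0.45359237 kg, so 2.282 pound = 2.282 * 0.45359237 = 1.0350978 kg. Sum: 0.065884292 + 1.0350978 = 1.1009821 kg. Result: 1.1009821 kg ≈ 1.101 kg (4 s.f.).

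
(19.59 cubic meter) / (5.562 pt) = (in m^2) 19.59 cubic meter = 19.59 m^3. 1 pt = 0.00035277778 m, so 5.562 pt = 5.562 * 0.00035277778 = 0.00196215 m. Combine: 19.59 m^3 / 0.00196215 m = 9983.9462 m^2. Result: 9983.9462 m^2 ≈ 9984 m^2 (4 s.f.). Final answer: 9984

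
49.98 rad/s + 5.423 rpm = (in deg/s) 2896. Check: 49.98 rad/s is already in rad/s. 1 rpm = 0.10471976 rad/s, so 5.423 rpm = 5.423 * 0.10471976 = 0.56789523 rad/s. Sum: 49.98 + 0.56789523 = 50.547895 rad/s. 1 deg/s = 0.017453293 rad/s, so 50.547895 rad/s = 50.547895 / 0.017453293 = 2896.1811 deg/s ≈ 2896 deg/s (4 s.f.).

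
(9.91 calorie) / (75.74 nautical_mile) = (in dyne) 29.56. Check: 1 calorie = 4.184 J, so 9.91 calorie = 9.91 * 4.184 = 41.46344 J. 1 nautical_mile = 1852 m, so 75.74 nautical_mile = 75.74 * 1852 = 140270.48 m. Combine: 41.46344 J / 140270.48 m = 0.00029559634 N. 1 dyne = 1e-05 N, so 0.00029559634 N = 0.00029559634 / 1e-05 = 29.559634 dyne ≈ 29.56 dyne (4 s.f.).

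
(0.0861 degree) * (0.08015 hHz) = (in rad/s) 1 degree = 0.017453293 rad, so 0.0861 degree = 0.0861 * 0.017453293 = 0.0015027285 rad. 1 hHz = 100 Hz, so 0.08015 hHz = 0.08015 * 100 = 8.015 Hz. Combine: 0.0015027285 rad * 8.015 Hz = 0.012044369 rad/s. Result: 0.012044369 rad/s ≈ 0.01204 rad/s (4 s.f.). Final answer: 0.01204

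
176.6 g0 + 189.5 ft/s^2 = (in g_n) 182.5. Check: 1 g0 = 9.80665 m/s^2, so 176.6 g0 = 176.6 * 9.80665 = 1731.8544 m/s^2. 1 ft/s^2 = 0.3048 m/s^2, so 189.5 ft/s^2 = 189.5 * 0.3048 = 57.7596 m/s^2. Sum: 1731.8544 + 57.7596 = 1789.614 m/s^2. 1 g_n = 9.80665 m/s^2, so 1789.614 m/s^2 = 1789.614 / 9.80665 = 182.48984 g_n ≈ 182.5 g_n (4 s.f.).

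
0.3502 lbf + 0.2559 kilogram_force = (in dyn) 4.067e+05. Check: 1 lbf = 4.4482216 N, so 0.3502 lbf = 0.3502 * 4.4482216 = 1.5577672 N. 1 kilogram_force = 9.80665 N, so 0.2559 kilogram_force = 0.2559 * 9.80665 = 2.5095217 N. Sum: 1.5577672 + 2.5095217 = 4.0672889 N. 1 dyn = 1e-05 N, so 4.0672889 N = 4.0672889 / 1e-05 = 406728.89 dyn ≈ 4.067e+05 dyn (4 s.f.).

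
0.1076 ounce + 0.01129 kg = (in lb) 1 ounce = 0.028349523 kg, so 0.1076 ounce = 0.1076 * 0.028349523 = 0.0030504087 kg. 0.01129 kg is already in kg. Sum: 0.0030504087 + 0.01129 = 0.014340409 kg. 1 lb = 0.45359237 kg, so 0.014340409 kg = 0.014340409 / 0.45359237 = 0.031615189 lb ≈ 0.03162 lb (4 s.f.). Final answer: 0.03162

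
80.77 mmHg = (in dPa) 1 mmHg = 133.32237 Pa, so 80.77 mmHg = 80.77 * 133.32237 = 10768.448 Pa. 1 dPa = 0.1 Pa, so 10768.448 Pa = 10768.448 / 0.1 = 107684.48 dPa ≈ 1.077e+05 dPa (4 s.f.). Final answer: 1.077e+05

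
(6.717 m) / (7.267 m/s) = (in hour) 0.0002568. Check: 6.717 m is already in m. 7.267 m/s is already in m/s. Combine: 6.717 m / 7.267 m/s = 0.9243154 s. 1 hour = 3600 s, so 0.9243154 s = 0.9243154 / 3600 = 0.00025675428 hour ≈ 0.0002568 hour (4 s.f.).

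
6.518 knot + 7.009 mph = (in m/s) 1 knot = 0.51444444 m/s, so 6.518 knot = 6.518 * 0.51444444 = 3.3531489 m/s. 1 mph = 0.44704 m/s, so 7.009 mph = 7.009 * 0.44704 = 3.1333034 m/s. Sum: 3.3531489 + 3.1333034 = 6.4864522 m/s. Result: 6.4864522 m/s ≈ 6.486 m/s (4 s.f.). Final answer: 6.486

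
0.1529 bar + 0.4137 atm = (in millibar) 572.1. Check: 1 bar = 100000 Pa, so 0.1529 bar = 0.1529 * 100000 = 15290 Pa. 1 atm = 101325 Pa, so 0.4137 atm = 0.4137 * 101325 = 41918.153 Pa. Sum: 15290 + 41918.153 = 57208.153 Pa. 1 millibar = 100 Pa, so 57208.153 Pa = 57208.153 / 100 = 572.08153 millibar ≈ 572.1 millibar (4 s.f.).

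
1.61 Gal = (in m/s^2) 0.0161. Check: 1 Gal = 0.01 m/s^2, so 1.61 Gal = 1.61 * 0.01 = 0.0161 m/s^2. Result: 0.0161 m/s^2.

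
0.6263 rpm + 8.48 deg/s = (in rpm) 2.04. Check: 1 rpm = 0.10471976 rad/s, so 0.6263 rpm = 0.6263 * 0.10471976 = 0.065585983 rad/s. 1 deg/s = 0.017453293 rad/s, so 8.48 deg/s = 8.48 * 0.017453293 = 0.14800392 rad/s. Sum: 0.065585983 + 0.14800392 = 0.2135899 rad/s. 1 rpm = 0.10471976 rad/s, so 0.2135899 rad/s = 0.2135899 / 0.10471976 = 2.0396333 rpm ≈ 2.04 rpm (4 s.f.).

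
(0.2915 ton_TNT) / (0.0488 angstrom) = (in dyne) 1 ton_TNT = 4.184e+09 J, so 0.2915 ton_TNT = 0.2915 * 4.184e+09 = 1.219636e+09 J. 1 angstrom = 1e-10 m, so 0.0488 angstrom = 0.0488 * 1e-10 = 4.88e-12 m. Combine: 1.219636e+09 J / 4.88e-12 m = 2.4992541e+20 N. 1 dyne = 1e-05 N, so 2.4992541e+20 N = 2.4992541e+20 / 1e-05 = 2.4992541e+25 dyne ≈ 2.499e+25 dyne (4 s.f.). Final answer: 2.499e+25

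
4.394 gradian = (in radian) 0.06902. Check: 1 gradian = 0.015707963 rad, so 4.394 gradian = 4.394 * 0.015707963 = 0.069020791 rad. 0.069020791 rad = 0.069020791 radian ≈ 0.06902 radian (4 s.f.).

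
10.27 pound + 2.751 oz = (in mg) 1 pound = 0.45359237 kg, so 10.27 pound = 10.27 * 0.45359237 = 4.6583936 kg. 1 oz = 0.028349523 kg, so 2.751 oz = 2.751 * 0.028349523 = 0.077989538 kg. Sum: 4.6583936 + 0.077989538 = 4.7363832 kg. 1 mg = 1e-06 kg, so 4.7363832 kg = 4.7363832 / 1e-06 = 4736383.2 mg ≈ 4.736e+06 mg (4 s.f.). Final answer: 4.736e+06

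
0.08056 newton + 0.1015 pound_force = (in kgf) 0.05425. Check: 0.08056 newton = 0.08056 N. 1 pound_force = 4.4482216 N, so 0.1015 pound_force = 0.1015 * 4.4482216 = 0.45149449 N. Sum: 0.08056 + 0.45149449 = 0.53205449 N. 1 kgf = 9.80665 N, so 0.53205449 N = 0.53205449 / 9.80665 = 0.054254459 kgf ≈ 0.05425 kgf (4 s.f.).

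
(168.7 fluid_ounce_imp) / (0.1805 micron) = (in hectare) 2.656. Check: 1 fluid_ounce_imp = 2.8413063e-05 m^3, so 168.7 fluid_ounce_imp = 168.7 * 2.8413063e-05 = 0.0047932836 m^3. 1 micron = 1e-06 m, so 0.1805 micron = 0.1805 * 1e-06 = 1.805e-07 m. Combine: 0.0047932836 m^3 / 1.805e-07 m = 26555.588 m^2. 1 hectare = 10000 m^2, so 26555.588 m^2 = 26555.588 / 10000 = 2.6555588 hectare ≈ 2.656 hectare (4 s.f.).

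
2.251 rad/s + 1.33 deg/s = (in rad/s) 2.251 rad/s is already in rad/s. 1 deg/s = 0.017453293 rad/s, so 1.33 deg/s = 1.33 * 0.017453293 = 0.023212879 rad/s. Sum: 2.251 + 0.023212879 = 2.2742129 rad/s. Result: 2.2742129 rad/s ≈ 2.274 rad/s (4 s.f.). Final answer: 2.274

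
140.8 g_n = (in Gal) 1 g_n = 9.80665 m/s^2, so 140.8 g_n = 140.8 * 9.80665 = 1380.7763 m/s^2. 1 Gal = 0.01 m/s^2, so 1380.7763 m/s^2 = 1380.7763 / 0.01 = 138077.63 Gal ≈ 1.381e+05 Gal (4 s.f.). Final answer: 1.381e+05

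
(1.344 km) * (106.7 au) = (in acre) 5.301e+12. Check: 1 km = 1000 m, so 1.344 km = 1.344 * 1000 = 1344 m. 1 au = 1.4959787e+11 m, so 106.7 au = 106.7 * 1.4959787e+11 = 1.5962093e+13 m. Combine: 1344 m * 1.5962093e+13 m = 2.1453053e+16 m^2. 1 acre = 4046.8564 m^2, so 2.1453053e+16 m^2 = 2.1453053e+16 / 4046.8564 = 5.3011648e+12 acre ≈ 5.301e+12 acre (4 s.f.).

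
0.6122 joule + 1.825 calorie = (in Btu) 0.6122 joule = 0.6122 J. 1 calorie = 4.184 J, so 1.825 calorie = 1.825 * 4.184 = 7.6358 J. Sum: 0.6122 + 7.6358 = 8.248 J. 1 Btu = 1055.0559 J, so 8.248 J = 8.248 / 1055.0559 = 0.0078175956 Btu ≈ 0.007818 Btu (4 s.f.). Final answer: 0.007818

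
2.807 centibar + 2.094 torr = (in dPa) 1 centibar = 1000 Pa, so 2.807 centibar = 2.807 * 1000 = 2807 Pa. 1 torr = 133.32237 Pa, so 2.094 torr = 2.094 * 133.32237 = 279.17704 Pa. Sum: 2807 + 279.17704 = 3086.177 Pa. 1 dPa = 0.1 Pa, so 3086.177 Pa = 3086.177 / 0.1 = 30861.77 dPa ≈ 3.086e+04 dPa (4 s.f.). Final answer: 3.086e+04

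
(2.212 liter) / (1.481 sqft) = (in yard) 0.01758. Check: 1 liter = 0.001 m^3, so 2.212 liter = 2.212 * 0.001 = 0.002212 m^3. 1 sqft = 0.09290304 m^2, so 1.481 sqft = 1.481 * 0.09290304 = 0.1375894 m^2. Combine: 0.002212 m^3 / 0.1375894 m^2 = 0.01607682 m. 1 yard = 0.9144 m, so 0.01607682 m = 0.01607682 / 0.9144 = 0.017581824 yard ≈ 0.01758 yard (4 s.f.).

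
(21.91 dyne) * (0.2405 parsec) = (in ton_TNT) 1 dyne = 1e-05 N, so 21.91 dyne = 21.91 * 1e-05 = 0.0002191 N. 1 parsec = 3.0856776e+16 m, so 0.2405 parsec = 0.2405 * 3.0856776e+16 = 7.4210546e+15 m. Combine: 0.0002191 N * 7.4210546e+15 m = 1.6259531e+12 J. 1 ton_TNT = 4.184e+09 J, so 1.6259531e+12 J = 1.6259531e+12 / 4.184e+09 = 388.61211 ton_TNT ≈ 388.6 ton_TNT (4 s.f.). Final answer: 388.6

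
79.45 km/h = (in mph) 49.37. Check: 1 km/h = 0.27777778 m/s, so 79.45 km/h = 79.45 * 0.27777778 = 22.069444 m/s. 1 mph = 0.44704 m/s, so 22.069444 m/s = 22.069444 / 0.44704 = 49.367941 mph ≈ 49.37 mph (4 s.f.).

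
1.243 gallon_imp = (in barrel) 0.03554. Check: 1 gallon_imp = 0.00454609 m^3, so 1.243 gallon_imp = 1.243 * 0.00454609 = 0.0056507899 m^3. 1 barrel = 0.15898729 m^3, so 0.0056507899 m^3 = 0.0056507899 / 0.15898729 = 0.035542399 barrel ≈ 0.03554 barrel (4 s.f.).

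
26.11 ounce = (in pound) 1 ounce = 0.028349523 kg, so 26.11 ounce = 26.11 * 0.028349523 = 0.74020605 kg. 1 pound = 0.45359237 kg, so 0.74020605 kg = 0.74020605 / 0.45359237 = 1.631875 pound ≈ 1.632 pound (4 s.f.). Final answer: 1.632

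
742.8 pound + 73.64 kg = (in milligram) 4.106e+08. Check: 1 pound = 0.45359237 kg, so 742.8 pound = 742.8 * 0.45359237 = 336.92841 kg. 73.64 kg is already in kg. Sum: 336.92841 + 73.64 = 410.56841 kg. 1 milligram = 1e-06 kg, so 410.56841 kg = 410.56841 / 1e-06 = 4.1056841e+08 milligram ≈ 4.106e+08 milligram (4 s.f.).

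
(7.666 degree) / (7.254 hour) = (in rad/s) 1 degree = 0.017453293 rad, so 7.666 degree = 7.666 * 0.017453293 = 0.13379694 rad. 1 hour = 3600 s, so 7.254 hour = 7.254 * 3600 = 26114.4 s. Combine: 0.13379694 rad / 26114.4 s = 5.1234928e-06 rad/s. Result: 5.1234928e-06 rad/s ≈ 5.123e-06 rad/s (4 s.f.). Final answer: 5.123e-06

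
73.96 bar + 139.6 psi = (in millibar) 8.359e+04. Check: 1 bar = 100000 Pa, so 73.96 bar = 73.96 * 100000 = 7396000 Pa. 1 psi = 6894.7573 Pa, so 139.6 psi = 139.6 * 6894.7573 = 962508.12 Pa. Sum: 7396000 + 962508.12 = 8358508.1 Pa. 1 millibar = 100 Pa, so 8358508.1 Pa = 8358508.1 / 100 = 83585.081 millibar ≈ 8.359e+04 millibar (4 s.f.).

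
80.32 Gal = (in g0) 0.0819. Check: 1 Gal = 0.01 m/s^2, so 80.32 Gal = 80.32 * 0.01 = 0.8032 m/s^2. 1 g0 = 9.80665 m/s^2, so 0.8032 m/s^2 = 0.8032 / 9.80665 = 0.081903606 g0 ≈ 0.0819 g0 (4 s.f.).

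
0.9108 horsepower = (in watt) 679.2. Check: 1 horsepower = 745.69987 W, so 0.9108 horsepower = 0.9108 * 745.69987 = 679.18344 W. 679.18344 W = 679.18344 watt ≈ 679.2 watt (4 s.f.).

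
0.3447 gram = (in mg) 344.7. Check: 1 gram = 0.001 kg, so 0.3447 gram = 0.3447 * 0.001 = 0.0003447 kg. 1 mg = 1e-06 kg, so 0.0003447 kg = 0.0003447 / 1e-06 = 344.7 mg.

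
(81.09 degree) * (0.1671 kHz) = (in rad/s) 236.5. Check: 1 degree = 0.017453293 rad, so 81.09 degree = 81.09 * 0.017453293 = 1.4152875 rad. 1 kHz = 1000 Hz, so 0.1671 kHz = 0.1671 * 1000 = 167.1 Hz. Combine: 1.4152875 rad * 167.1 Hz = 236.49454 rad/s. Result: 236.49454 rad/s ≈ 236.5 rad/s (4 s.f.).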